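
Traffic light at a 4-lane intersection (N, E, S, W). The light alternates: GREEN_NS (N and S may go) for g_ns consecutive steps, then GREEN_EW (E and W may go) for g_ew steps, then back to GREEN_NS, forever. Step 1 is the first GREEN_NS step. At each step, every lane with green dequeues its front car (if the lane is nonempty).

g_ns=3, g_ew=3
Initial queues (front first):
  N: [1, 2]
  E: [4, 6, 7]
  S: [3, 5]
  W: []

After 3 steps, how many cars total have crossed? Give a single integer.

Answer: 4

Derivation:
Step 1 [NS]: N:car1-GO,E:wait,S:car3-GO,W:wait | queues: N=1 E=3 S=1 W=0
Step 2 [NS]: N:car2-GO,E:wait,S:car5-GO,W:wait | queues: N=0 E=3 S=0 W=0
Step 3 [NS]: N:empty,E:wait,S:empty,W:wait | queues: N=0 E=3 S=0 W=0
Cars crossed by step 3: 4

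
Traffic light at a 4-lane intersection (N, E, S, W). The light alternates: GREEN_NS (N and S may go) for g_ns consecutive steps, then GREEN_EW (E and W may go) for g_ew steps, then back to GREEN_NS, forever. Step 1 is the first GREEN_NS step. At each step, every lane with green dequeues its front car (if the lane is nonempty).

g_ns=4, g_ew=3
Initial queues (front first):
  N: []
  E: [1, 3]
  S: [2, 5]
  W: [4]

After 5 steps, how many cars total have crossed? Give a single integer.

Step 1 [NS]: N:empty,E:wait,S:car2-GO,W:wait | queues: N=0 E=2 S=1 W=1
Step 2 [NS]: N:empty,E:wait,S:car5-GO,W:wait | queues: N=0 E=2 S=0 W=1
Step 3 [NS]: N:empty,E:wait,S:empty,W:wait | queues: N=0 E=2 S=0 W=1
Step 4 [NS]: N:empty,E:wait,S:empty,W:wait | queues: N=0 E=2 S=0 W=1
Step 5 [EW]: N:wait,E:car1-GO,S:wait,W:car4-GO | queues: N=0 E=1 S=0 W=0
Cars crossed by step 5: 4

Answer: 4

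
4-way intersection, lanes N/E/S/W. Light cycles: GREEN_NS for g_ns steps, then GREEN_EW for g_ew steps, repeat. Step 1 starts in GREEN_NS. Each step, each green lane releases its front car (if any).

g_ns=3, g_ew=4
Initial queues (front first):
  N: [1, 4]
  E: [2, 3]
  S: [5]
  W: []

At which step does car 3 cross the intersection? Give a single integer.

Step 1 [NS]: N:car1-GO,E:wait,S:car5-GO,W:wait | queues: N=1 E=2 S=0 W=0
Step 2 [NS]: N:car4-GO,E:wait,S:empty,W:wait | queues: N=0 E=2 S=0 W=0
Step 3 [NS]: N:empty,E:wait,S:empty,W:wait | queues: N=0 E=2 S=0 W=0
Step 4 [EW]: N:wait,E:car2-GO,S:wait,W:empty | queues: N=0 E=1 S=0 W=0
Step 5 [EW]: N:wait,E:car3-GO,S:wait,W:empty | queues: N=0 E=0 S=0 W=0
Car 3 crosses at step 5

5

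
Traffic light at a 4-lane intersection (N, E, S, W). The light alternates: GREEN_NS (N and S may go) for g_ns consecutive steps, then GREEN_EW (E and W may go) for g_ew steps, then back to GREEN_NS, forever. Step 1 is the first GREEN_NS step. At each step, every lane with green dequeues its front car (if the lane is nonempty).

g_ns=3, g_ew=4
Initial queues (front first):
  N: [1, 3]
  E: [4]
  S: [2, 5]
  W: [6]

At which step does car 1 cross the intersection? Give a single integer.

Step 1 [NS]: N:car1-GO,E:wait,S:car2-GO,W:wait | queues: N=1 E=1 S=1 W=1
Step 2 [NS]: N:car3-GO,E:wait,S:car5-GO,W:wait | queues: N=0 E=1 S=0 W=1
Step 3 [NS]: N:empty,E:wait,S:empty,W:wait | queues: N=0 E=1 S=0 W=1
Step 4 [EW]: N:wait,E:car4-GO,S:wait,W:car6-GO | queues: N=0 E=0 S=0 W=0
Car 1 crosses at step 1

1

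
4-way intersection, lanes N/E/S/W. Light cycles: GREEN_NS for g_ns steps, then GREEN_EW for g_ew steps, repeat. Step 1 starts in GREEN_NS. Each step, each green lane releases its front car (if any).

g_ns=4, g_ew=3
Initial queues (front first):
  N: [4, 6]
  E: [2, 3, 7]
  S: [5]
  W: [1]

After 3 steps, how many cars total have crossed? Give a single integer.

Answer: 3

Derivation:
Step 1 [NS]: N:car4-GO,E:wait,S:car5-GO,W:wait | queues: N=1 E=3 S=0 W=1
Step 2 [NS]: N:car6-GO,E:wait,S:empty,W:wait | queues: N=0 E=3 S=0 W=1
Step 3 [NS]: N:empty,E:wait,S:empty,W:wait | queues: N=0 E=3 S=0 W=1
Cars crossed by step 3: 3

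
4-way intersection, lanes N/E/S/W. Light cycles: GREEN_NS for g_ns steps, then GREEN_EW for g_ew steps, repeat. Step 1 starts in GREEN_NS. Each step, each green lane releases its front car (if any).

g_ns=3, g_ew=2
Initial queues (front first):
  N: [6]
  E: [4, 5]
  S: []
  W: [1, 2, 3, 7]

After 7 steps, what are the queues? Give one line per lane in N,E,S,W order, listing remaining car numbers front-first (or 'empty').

Step 1 [NS]: N:car6-GO,E:wait,S:empty,W:wait | queues: N=0 E=2 S=0 W=4
Step 2 [NS]: N:empty,E:wait,S:empty,W:wait | queues: N=0 E=2 S=0 W=4
Step 3 [NS]: N:empty,E:wait,S:empty,W:wait | queues: N=0 E=2 S=0 W=4
Step 4 [EW]: N:wait,E:car4-GO,S:wait,W:car1-GO | queues: N=0 E=1 S=0 W=3
Step 5 [EW]: N:wait,E:car5-GO,S:wait,W:car2-GO | queues: N=0 E=0 S=0 W=2
Step 6 [NS]: N:empty,E:wait,S:empty,W:wait | queues: N=0 E=0 S=0 W=2
Step 7 [NS]: N:empty,E:wait,S:empty,W:wait | queues: N=0 E=0 S=0 W=2

N: empty
E: empty
S: empty
W: 3 7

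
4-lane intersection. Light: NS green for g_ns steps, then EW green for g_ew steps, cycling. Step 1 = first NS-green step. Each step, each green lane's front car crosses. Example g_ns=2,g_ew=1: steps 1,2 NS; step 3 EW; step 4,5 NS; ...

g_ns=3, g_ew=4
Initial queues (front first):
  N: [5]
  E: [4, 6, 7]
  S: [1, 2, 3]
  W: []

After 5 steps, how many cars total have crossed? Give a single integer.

Step 1 [NS]: N:car5-GO,E:wait,S:car1-GO,W:wait | queues: N=0 E=3 S=2 W=0
Step 2 [NS]: N:empty,E:wait,S:car2-GO,W:wait | queues: N=0 E=3 S=1 W=0
Step 3 [NS]: N:empty,E:wait,S:car3-GO,W:wait | queues: N=0 E=3 S=0 W=0
Step 4 [EW]: N:wait,E:car4-GO,S:wait,W:empty | queues: N=0 E=2 S=0 W=0
Step 5 [EW]: N:wait,E:car6-GO,S:wait,W:empty | queues: N=0 E=1 S=0 W=0
Cars crossed by step 5: 6

Answer: 6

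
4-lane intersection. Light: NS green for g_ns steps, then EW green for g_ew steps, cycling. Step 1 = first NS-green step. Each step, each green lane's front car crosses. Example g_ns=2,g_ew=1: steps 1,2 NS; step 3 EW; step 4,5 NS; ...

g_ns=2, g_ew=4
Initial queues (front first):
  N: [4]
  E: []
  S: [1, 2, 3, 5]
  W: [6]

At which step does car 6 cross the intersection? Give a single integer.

Step 1 [NS]: N:car4-GO,E:wait,S:car1-GO,W:wait | queues: N=0 E=0 S=3 W=1
Step 2 [NS]: N:empty,E:wait,S:car2-GO,W:wait | queues: N=0 E=0 S=2 W=1
Step 3 [EW]: N:wait,E:empty,S:wait,W:car6-GO | queues: N=0 E=0 S=2 W=0
Step 4 [EW]: N:wait,E:empty,S:wait,W:empty | queues: N=0 E=0 S=2 W=0
Step 5 [EW]: N:wait,E:empty,S:wait,W:empty | queues: N=0 E=0 S=2 W=0
Step 6 [EW]: N:wait,E:empty,S:wait,W:empty | queues: N=0 E=0 S=2 W=0
Step 7 [NS]: N:empty,E:wait,S:car3-GO,W:wait | queues: N=0 E=0 S=1 W=0
Step 8 [NS]: N:empty,E:wait,S:car5-GO,W:wait | queues: N=0 E=0 S=0 W=0
Car 6 crosses at step 3

3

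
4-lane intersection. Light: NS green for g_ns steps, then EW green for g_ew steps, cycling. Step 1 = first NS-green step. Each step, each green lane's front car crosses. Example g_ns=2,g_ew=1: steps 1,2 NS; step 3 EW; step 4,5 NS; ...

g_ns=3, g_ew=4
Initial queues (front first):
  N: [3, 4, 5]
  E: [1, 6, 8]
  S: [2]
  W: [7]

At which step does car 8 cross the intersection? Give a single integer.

Step 1 [NS]: N:car3-GO,E:wait,S:car2-GO,W:wait | queues: N=2 E=3 S=0 W=1
Step 2 [NS]: N:car4-GO,E:wait,S:empty,W:wait | queues: N=1 E=3 S=0 W=1
Step 3 [NS]: N:car5-GO,E:wait,S:empty,W:wait | queues: N=0 E=3 S=0 W=1
Step 4 [EW]: N:wait,E:car1-GO,S:wait,W:car7-GO | queues: N=0 E=2 S=0 W=0
Step 5 [EW]: N:wait,E:car6-GO,S:wait,W:empty | queues: N=0 E=1 S=0 W=0
Step 6 [EW]: N:wait,E:car8-GO,S:wait,W:empty | queues: N=0 E=0 S=0 W=0
Car 8 crosses at step 6

6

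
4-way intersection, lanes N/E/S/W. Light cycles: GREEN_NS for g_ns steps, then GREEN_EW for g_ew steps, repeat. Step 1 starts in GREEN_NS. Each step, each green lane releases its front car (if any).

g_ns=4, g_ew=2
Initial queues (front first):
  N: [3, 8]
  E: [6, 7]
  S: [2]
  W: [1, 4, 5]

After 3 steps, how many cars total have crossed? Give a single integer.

Step 1 [NS]: N:car3-GO,E:wait,S:car2-GO,W:wait | queues: N=1 E=2 S=0 W=3
Step 2 [NS]: N:car8-GO,E:wait,S:empty,W:wait | queues: N=0 E=2 S=0 W=3
Step 3 [NS]: N:empty,E:wait,S:empty,W:wait | queues: N=0 E=2 S=0 W=3
Cars crossed by step 3: 3

Answer: 3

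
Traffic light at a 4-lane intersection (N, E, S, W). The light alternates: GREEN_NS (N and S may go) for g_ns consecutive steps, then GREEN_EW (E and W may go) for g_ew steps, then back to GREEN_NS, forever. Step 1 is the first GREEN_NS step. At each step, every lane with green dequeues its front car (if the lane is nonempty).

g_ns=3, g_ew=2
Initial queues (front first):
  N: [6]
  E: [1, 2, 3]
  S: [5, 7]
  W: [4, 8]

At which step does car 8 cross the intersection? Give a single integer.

Step 1 [NS]: N:car6-GO,E:wait,S:car5-GO,W:wait | queues: N=0 E=3 S=1 W=2
Step 2 [NS]: N:empty,E:wait,S:car7-GO,W:wait | queues: N=0 E=3 S=0 W=2
Step 3 [NS]: N:empty,E:wait,S:empty,W:wait | queues: N=0 E=3 S=0 W=2
Step 4 [EW]: N:wait,E:car1-GO,S:wait,W:car4-GO | queues: N=0 E=2 S=0 W=1
Step 5 [EW]: N:wait,E:car2-GO,S:wait,W:car8-GO | queues: N=0 E=1 S=0 W=0
Step 6 [NS]: N:empty,E:wait,S:empty,W:wait | queues: N=0 E=1 S=0 W=0
Step 7 [NS]: N:empty,E:wait,S:empty,W:wait | queues: N=0 E=1 S=0 W=0
Step 8 [NS]: N:empty,E:wait,S:empty,W:wait | queues: N=0 E=1 S=0 W=0
Step 9 [EW]: N:wait,E:car3-GO,S:wait,W:empty | queues: N=0 E=0 S=0 W=0
Car 8 crosses at step 5

5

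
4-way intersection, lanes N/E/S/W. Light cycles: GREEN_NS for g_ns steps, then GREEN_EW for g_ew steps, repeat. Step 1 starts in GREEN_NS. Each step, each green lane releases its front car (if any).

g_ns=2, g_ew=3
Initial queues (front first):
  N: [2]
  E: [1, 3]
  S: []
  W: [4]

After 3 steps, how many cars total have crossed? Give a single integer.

Answer: 3

Derivation:
Step 1 [NS]: N:car2-GO,E:wait,S:empty,W:wait | queues: N=0 E=2 S=0 W=1
Step 2 [NS]: N:empty,E:wait,S:empty,W:wait | queues: N=0 E=2 S=0 W=1
Step 3 [EW]: N:wait,E:car1-GO,S:wait,W:car4-GO | queues: N=0 E=1 S=0 W=0
Cars crossed by step 3: 3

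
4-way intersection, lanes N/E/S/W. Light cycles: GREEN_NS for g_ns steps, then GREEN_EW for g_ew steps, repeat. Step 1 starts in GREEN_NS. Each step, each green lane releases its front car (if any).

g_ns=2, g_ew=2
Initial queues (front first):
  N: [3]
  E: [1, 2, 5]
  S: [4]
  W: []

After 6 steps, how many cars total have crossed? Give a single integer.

Answer: 4

Derivation:
Step 1 [NS]: N:car3-GO,E:wait,S:car4-GO,W:wait | queues: N=0 E=3 S=0 W=0
Step 2 [NS]: N:empty,E:wait,S:empty,W:wait | queues: N=0 E=3 S=0 W=0
Step 3 [EW]: N:wait,E:car1-GO,S:wait,W:empty | queues: N=0 E=2 S=0 W=0
Step 4 [EW]: N:wait,E:car2-GO,S:wait,W:empty | queues: N=0 E=1 S=0 W=0
Step 5 [NS]: N:empty,E:wait,S:empty,W:wait | queues: N=0 E=1 S=0 W=0
Step 6 [NS]: N:empty,E:wait,S:empty,W:wait | queues: N=0 E=1 S=0 W=0
Cars crossed by step 6: 4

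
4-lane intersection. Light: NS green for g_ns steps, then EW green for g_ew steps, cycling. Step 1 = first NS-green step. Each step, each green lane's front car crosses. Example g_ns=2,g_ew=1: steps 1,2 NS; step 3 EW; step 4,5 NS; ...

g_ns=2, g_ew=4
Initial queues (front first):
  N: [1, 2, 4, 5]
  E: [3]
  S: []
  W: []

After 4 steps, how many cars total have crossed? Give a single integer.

Answer: 3

Derivation:
Step 1 [NS]: N:car1-GO,E:wait,S:empty,W:wait | queues: N=3 E=1 S=0 W=0
Step 2 [NS]: N:car2-GO,E:wait,S:empty,W:wait | queues: N=2 E=1 S=0 W=0
Step 3 [EW]: N:wait,E:car3-GO,S:wait,W:empty | queues: N=2 E=0 S=0 W=0
Step 4 [EW]: N:wait,E:empty,S:wait,W:empty | queues: N=2 E=0 S=0 W=0
Cars crossed by step 4: 3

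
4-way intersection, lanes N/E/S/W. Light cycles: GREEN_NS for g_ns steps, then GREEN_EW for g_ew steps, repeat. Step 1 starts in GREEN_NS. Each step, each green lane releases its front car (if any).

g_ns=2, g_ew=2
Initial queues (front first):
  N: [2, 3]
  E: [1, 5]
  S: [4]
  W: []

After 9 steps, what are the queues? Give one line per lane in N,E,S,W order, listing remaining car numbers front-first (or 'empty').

Step 1 [NS]: N:car2-GO,E:wait,S:car4-GO,W:wait | queues: N=1 E=2 S=0 W=0
Step 2 [NS]: N:car3-GO,E:wait,S:empty,W:wait | queues: N=0 E=2 S=0 W=0
Step 3 [EW]: N:wait,E:car1-GO,S:wait,W:empty | queues: N=0 E=1 S=0 W=0
Step 4 [EW]: N:wait,E:car5-GO,S:wait,W:empty | queues: N=0 E=0 S=0 W=0

N: empty
E: empty
S: empty
W: empty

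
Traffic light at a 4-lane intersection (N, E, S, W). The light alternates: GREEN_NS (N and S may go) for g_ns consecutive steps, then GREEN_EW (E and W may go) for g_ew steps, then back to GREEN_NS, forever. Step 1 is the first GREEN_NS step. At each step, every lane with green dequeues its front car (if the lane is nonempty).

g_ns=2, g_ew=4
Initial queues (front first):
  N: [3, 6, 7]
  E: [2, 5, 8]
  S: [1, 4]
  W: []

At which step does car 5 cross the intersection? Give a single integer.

Step 1 [NS]: N:car3-GO,E:wait,S:car1-GO,W:wait | queues: N=2 E=3 S=1 W=0
Step 2 [NS]: N:car6-GO,E:wait,S:car4-GO,W:wait | queues: N=1 E=3 S=0 W=0
Step 3 [EW]: N:wait,E:car2-GO,S:wait,W:empty | queues: N=1 E=2 S=0 W=0
Step 4 [EW]: N:wait,E:car5-GO,S:wait,W:empty | queues: N=1 E=1 S=0 W=0
Step 5 [EW]: N:wait,E:car8-GO,S:wait,W:empty | queues: N=1 E=0 S=0 W=0
Step 6 [EW]: N:wait,E:empty,S:wait,W:empty | queues: N=1 E=0 S=0 W=0
Step 7 [NS]: N:car7-GO,E:wait,S:empty,W:wait | queues: N=0 E=0 S=0 W=0
Car 5 crosses at step 4

4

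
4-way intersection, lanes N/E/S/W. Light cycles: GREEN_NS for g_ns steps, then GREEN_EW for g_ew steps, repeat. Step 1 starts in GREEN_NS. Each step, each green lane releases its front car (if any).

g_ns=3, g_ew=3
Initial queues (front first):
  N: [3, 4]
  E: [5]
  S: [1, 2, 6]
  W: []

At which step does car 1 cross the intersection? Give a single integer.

Step 1 [NS]: N:car3-GO,E:wait,S:car1-GO,W:wait | queues: N=1 E=1 S=2 W=0
Step 2 [NS]: N:car4-GO,E:wait,S:car2-GO,W:wait | queues: N=0 E=1 S=1 W=0
Step 3 [NS]: N:empty,E:wait,S:car6-GO,W:wait | queues: N=0 E=1 S=0 W=0
Step 4 [EW]: N:wait,E:car5-GO,S:wait,W:empty | queues: N=0 E=0 S=0 W=0
Car 1 crosses at step 1

1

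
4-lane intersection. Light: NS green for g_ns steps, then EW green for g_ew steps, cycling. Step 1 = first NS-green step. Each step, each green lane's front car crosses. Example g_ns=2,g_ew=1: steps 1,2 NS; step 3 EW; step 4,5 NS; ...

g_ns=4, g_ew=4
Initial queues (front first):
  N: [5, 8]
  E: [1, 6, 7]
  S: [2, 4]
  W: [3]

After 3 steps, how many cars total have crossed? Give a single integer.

Step 1 [NS]: N:car5-GO,E:wait,S:car2-GO,W:wait | queues: N=1 E=3 S=1 W=1
Step 2 [NS]: N:car8-GO,E:wait,S:car4-GO,W:wait | queues: N=0 E=3 S=0 W=1
Step 3 [NS]: N:empty,E:wait,S:empty,W:wait | queues: N=0 E=3 S=0 W=1
Cars crossed by step 3: 4

Answer: 4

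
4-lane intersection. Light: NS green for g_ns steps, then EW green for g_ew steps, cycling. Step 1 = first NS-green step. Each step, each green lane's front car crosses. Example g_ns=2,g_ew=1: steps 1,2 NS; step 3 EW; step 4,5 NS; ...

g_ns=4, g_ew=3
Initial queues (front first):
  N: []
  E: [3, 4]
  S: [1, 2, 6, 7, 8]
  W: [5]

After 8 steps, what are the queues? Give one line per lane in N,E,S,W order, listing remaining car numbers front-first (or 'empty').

Step 1 [NS]: N:empty,E:wait,S:car1-GO,W:wait | queues: N=0 E=2 S=4 W=1
Step 2 [NS]: N:empty,E:wait,S:car2-GO,W:wait | queues: N=0 E=2 S=3 W=1
Step 3 [NS]: N:empty,E:wait,S:car6-GO,W:wait | queues: N=0 E=2 S=2 W=1
Step 4 [NS]: N:empty,E:wait,S:car7-GO,W:wait | queues: N=0 E=2 S=1 W=1
Step 5 [EW]: N:wait,E:car3-GO,S:wait,W:car5-GO | queues: N=0 E=1 S=1 W=0
Step 6 [EW]: N:wait,E:car4-GO,S:wait,W:empty | queues: N=0 E=0 S=1 W=0
Step 7 [EW]: N:wait,E:empty,S:wait,W:empty | queues: N=0 E=0 S=1 W=0
Step 8 [NS]: N:empty,E:wait,S:car8-GO,W:wait | queues: N=0 E=0 S=0 W=0

N: empty
E: empty
S: empty
W: empty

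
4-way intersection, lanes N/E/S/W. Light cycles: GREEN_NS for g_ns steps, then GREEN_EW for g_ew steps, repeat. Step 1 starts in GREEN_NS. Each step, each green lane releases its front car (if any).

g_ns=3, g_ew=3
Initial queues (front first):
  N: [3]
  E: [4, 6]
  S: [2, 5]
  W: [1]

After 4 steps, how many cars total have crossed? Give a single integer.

Step 1 [NS]: N:car3-GO,E:wait,S:car2-GO,W:wait | queues: N=0 E=2 S=1 W=1
Step 2 [NS]: N:empty,E:wait,S:car5-GO,W:wait | queues: N=0 E=2 S=0 W=1
Step 3 [NS]: N:empty,E:wait,S:empty,W:wait | queues: N=0 E=2 S=0 W=1
Step 4 [EW]: N:wait,E:car4-GO,S:wait,W:car1-GO | queues: N=0 E=1 S=0 W=0
Cars crossed by step 4: 5

Answer: 5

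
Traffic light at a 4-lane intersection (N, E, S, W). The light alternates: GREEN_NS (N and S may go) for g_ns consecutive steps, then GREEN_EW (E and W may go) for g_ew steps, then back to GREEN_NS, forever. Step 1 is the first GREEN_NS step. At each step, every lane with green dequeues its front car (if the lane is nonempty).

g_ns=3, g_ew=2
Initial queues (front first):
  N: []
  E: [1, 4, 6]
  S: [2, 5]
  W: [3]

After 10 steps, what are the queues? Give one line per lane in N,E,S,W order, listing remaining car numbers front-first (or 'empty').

Step 1 [NS]: N:empty,E:wait,S:car2-GO,W:wait | queues: N=0 E=3 S=1 W=1
Step 2 [NS]: N:empty,E:wait,S:car5-GO,W:wait | queues: N=0 E=3 S=0 W=1
Step 3 [NS]: N:empty,E:wait,S:empty,W:wait | queues: N=0 E=3 S=0 W=1
Step 4 [EW]: N:wait,E:car1-GO,S:wait,W:car3-GO | queues: N=0 E=2 S=0 W=0
Step 5 [EW]: N:wait,E:car4-GO,S:wait,W:empty | queues: N=0 E=1 S=0 W=0
Step 6 [NS]: N:empty,E:wait,S:empty,W:wait | queues: N=0 E=1 S=0 W=0
Step 7 [NS]: N:empty,E:wait,S:empty,W:wait | queues: N=0 E=1 S=0 W=0
Step 8 [NS]: N:empty,E:wait,S:empty,W:wait | queues: N=0 E=1 S=0 W=0
Step 9 [EW]: N:wait,E:car6-GO,S:wait,W:empty | queues: N=0 E=0 S=0 W=0

N: empty
E: empty
S: empty
W: empty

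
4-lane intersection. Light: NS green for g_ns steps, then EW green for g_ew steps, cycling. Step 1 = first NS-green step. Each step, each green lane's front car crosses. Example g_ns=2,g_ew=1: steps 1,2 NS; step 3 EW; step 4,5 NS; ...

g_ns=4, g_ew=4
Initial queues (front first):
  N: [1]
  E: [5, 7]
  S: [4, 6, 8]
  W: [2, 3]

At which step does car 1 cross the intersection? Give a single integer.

Step 1 [NS]: N:car1-GO,E:wait,S:car4-GO,W:wait | queues: N=0 E=2 S=2 W=2
Step 2 [NS]: N:empty,E:wait,S:car6-GO,W:wait | queues: N=0 E=2 S=1 W=2
Step 3 [NS]: N:empty,E:wait,S:car8-GO,W:wait | queues: N=0 E=2 S=0 W=2
Step 4 [NS]: N:empty,E:wait,S:empty,W:wait | queues: N=0 E=2 S=0 W=2
Step 5 [EW]: N:wait,E:car5-GO,S:wait,W:car2-GO | queues: N=0 E=1 S=0 W=1
Step 6 [EW]: N:wait,E:car7-GO,S:wait,W:car3-GO | queues: N=0 E=0 S=0 W=0
Car 1 crosses at step 1

1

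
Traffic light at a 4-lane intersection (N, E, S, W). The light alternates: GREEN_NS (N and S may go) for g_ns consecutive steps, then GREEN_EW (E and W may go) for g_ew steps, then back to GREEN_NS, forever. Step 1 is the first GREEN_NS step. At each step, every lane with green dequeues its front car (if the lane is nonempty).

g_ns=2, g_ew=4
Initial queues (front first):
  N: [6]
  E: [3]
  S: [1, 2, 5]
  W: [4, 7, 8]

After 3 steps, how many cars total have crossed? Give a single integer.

Step 1 [NS]: N:car6-GO,E:wait,S:car1-GO,W:wait | queues: N=0 E=1 S=2 W=3
Step 2 [NS]: N:empty,E:wait,S:car2-GO,W:wait | queues: N=0 E=1 S=1 W=3
Step 3 [EW]: N:wait,E:car3-GO,S:wait,W:car4-GO | queues: N=0 E=0 S=1 W=2
Cars crossed by step 3: 5

Answer: 5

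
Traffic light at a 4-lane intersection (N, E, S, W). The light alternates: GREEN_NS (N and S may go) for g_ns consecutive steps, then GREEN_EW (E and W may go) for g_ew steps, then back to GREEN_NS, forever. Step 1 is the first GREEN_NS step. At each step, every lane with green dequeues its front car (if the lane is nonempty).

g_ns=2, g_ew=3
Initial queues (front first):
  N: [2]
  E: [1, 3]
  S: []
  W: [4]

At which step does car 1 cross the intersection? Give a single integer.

Step 1 [NS]: N:car2-GO,E:wait,S:empty,W:wait | queues: N=0 E=2 S=0 W=1
Step 2 [NS]: N:empty,E:wait,S:empty,W:wait | queues: N=0 E=2 S=0 W=1
Step 3 [EW]: N:wait,E:car1-GO,S:wait,W:car4-GO | queues: N=0 E=1 S=0 W=0
Step 4 [EW]: N:wait,E:car3-GO,S:wait,W:empty | queues: N=0 E=0 S=0 W=0
Car 1 crosses at step 3

3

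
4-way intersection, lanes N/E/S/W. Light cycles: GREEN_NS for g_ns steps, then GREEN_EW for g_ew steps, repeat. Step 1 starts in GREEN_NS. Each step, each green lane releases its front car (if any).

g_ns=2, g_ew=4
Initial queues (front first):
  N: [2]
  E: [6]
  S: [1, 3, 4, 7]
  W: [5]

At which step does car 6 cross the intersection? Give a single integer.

Step 1 [NS]: N:car2-GO,E:wait,S:car1-GO,W:wait | queues: N=0 E=1 S=3 W=1
Step 2 [NS]: N:empty,E:wait,S:car3-GO,W:wait | queues: N=0 E=1 S=2 W=1
Step 3 [EW]: N:wait,E:car6-GO,S:wait,W:car5-GO | queues: N=0 E=0 S=2 W=0
Step 4 [EW]: N:wait,E:empty,S:wait,W:empty | queues: N=0 E=0 S=2 W=0
Step 5 [EW]: N:wait,E:empty,S:wait,W:empty | queues: N=0 E=0 S=2 W=0
Step 6 [EW]: N:wait,E:empty,S:wait,W:empty | queues: N=0 E=0 S=2 W=0
Step 7 [NS]: N:empty,E:wait,S:car4-GO,W:wait | queues: N=0 E=0 S=1 W=0
Step 8 [NS]: N:empty,E:wait,S:car7-GO,W:wait | queues: N=0 E=0 S=0 W=0
Car 6 crosses at step 3

3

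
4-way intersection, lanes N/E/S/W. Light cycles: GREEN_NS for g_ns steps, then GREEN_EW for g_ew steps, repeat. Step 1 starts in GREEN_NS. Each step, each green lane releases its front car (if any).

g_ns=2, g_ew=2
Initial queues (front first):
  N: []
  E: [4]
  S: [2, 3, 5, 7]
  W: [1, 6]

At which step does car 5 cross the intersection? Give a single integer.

Step 1 [NS]: N:empty,E:wait,S:car2-GO,W:wait | queues: N=0 E=1 S=3 W=2
Step 2 [NS]: N:empty,E:wait,S:car3-GO,W:wait | queues: N=0 E=1 S=2 W=2
Step 3 [EW]: N:wait,E:car4-GO,S:wait,W:car1-GO | queues: N=0 E=0 S=2 W=1
Step 4 [EW]: N:wait,E:empty,S:wait,W:car6-GO | queues: N=0 E=0 S=2 W=0
Step 5 [NS]: N:empty,E:wait,S:car5-GO,W:wait | queues: N=0 E=0 S=1 W=0
Step 6 [NS]: N:empty,E:wait,S:car7-GO,W:wait | queues: N=0 E=0 S=0 W=0
Car 5 crosses at step 5

5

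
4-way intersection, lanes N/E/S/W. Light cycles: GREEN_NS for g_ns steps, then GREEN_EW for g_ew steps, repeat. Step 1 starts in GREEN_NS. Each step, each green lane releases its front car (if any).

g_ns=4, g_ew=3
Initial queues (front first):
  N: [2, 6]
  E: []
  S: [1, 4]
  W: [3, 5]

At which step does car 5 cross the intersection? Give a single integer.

Step 1 [NS]: N:car2-GO,E:wait,S:car1-GO,W:wait | queues: N=1 E=0 S=1 W=2
Step 2 [NS]: N:car6-GO,E:wait,S:car4-GO,W:wait | queues: N=0 E=0 S=0 W=2
Step 3 [NS]: N:empty,E:wait,S:empty,W:wait | queues: N=0 E=0 S=0 W=2
Step 4 [NS]: N:empty,E:wait,S:empty,W:wait | queues: N=0 E=0 S=0 W=2
Step 5 [EW]: N:wait,E:empty,S:wait,W:car3-GO | queues: N=0 E=0 S=0 W=1
Step 6 [EW]: N:wait,E:empty,S:wait,W:car5-GO | queues: N=0 E=0 S=0 W=0
Car 5 crosses at step 6

6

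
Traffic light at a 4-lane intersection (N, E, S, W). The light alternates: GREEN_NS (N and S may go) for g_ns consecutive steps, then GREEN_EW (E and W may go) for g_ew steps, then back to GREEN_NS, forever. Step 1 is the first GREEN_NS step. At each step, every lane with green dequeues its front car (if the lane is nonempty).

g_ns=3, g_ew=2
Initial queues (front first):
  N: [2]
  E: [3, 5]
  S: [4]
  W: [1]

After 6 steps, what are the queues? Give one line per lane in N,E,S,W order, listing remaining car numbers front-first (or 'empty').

Step 1 [NS]: N:car2-GO,E:wait,S:car4-GO,W:wait | queues: N=0 E=2 S=0 W=1
Step 2 [NS]: N:empty,E:wait,S:empty,W:wait | queues: N=0 E=2 S=0 W=1
Step 3 [NS]: N:empty,E:wait,S:empty,W:wait | queues: N=0 E=2 S=0 W=1
Step 4 [EW]: N:wait,E:car3-GO,S:wait,W:car1-GO | queues: N=0 E=1 S=0 W=0
Step 5 [EW]: N:wait,E:car5-GO,S:wait,W:empty | queues: N=0 E=0 S=0 W=0

N: empty
E: empty
S: empty
W: empty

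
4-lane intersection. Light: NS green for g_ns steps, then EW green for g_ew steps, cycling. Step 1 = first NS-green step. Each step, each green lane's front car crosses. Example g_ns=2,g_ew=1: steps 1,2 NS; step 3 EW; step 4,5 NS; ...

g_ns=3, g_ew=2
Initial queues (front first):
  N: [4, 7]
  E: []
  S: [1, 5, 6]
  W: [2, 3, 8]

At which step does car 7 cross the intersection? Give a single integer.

Step 1 [NS]: N:car4-GO,E:wait,S:car1-GO,W:wait | queues: N=1 E=0 S=2 W=3
Step 2 [NS]: N:car7-GO,E:wait,S:car5-GO,W:wait | queues: N=0 E=0 S=1 W=3
Step 3 [NS]: N:empty,E:wait,S:car6-GO,W:wait | queues: N=0 E=0 S=0 W=3
Step 4 [EW]: N:wait,E:empty,S:wait,W:car2-GO | queues: N=0 E=0 S=0 W=2
Step 5 [EW]: N:wait,E:empty,S:wait,W:car3-GO | queues: N=0 E=0 S=0 W=1
Step 6 [NS]: N:empty,E:wait,S:empty,W:wait | queues: N=0 E=0 S=0 W=1
Step 7 [NS]: N:empty,E:wait,S:empty,W:wait | queues: N=0 E=0 S=0 W=1
Step 8 [NS]: N:empty,E:wait,S:empty,W:wait | queues: N=0 E=0 S=0 W=1
Step 9 [EW]: N:wait,E:empty,S:wait,W:car8-GO | queues: N=0 E=0 S=0 W=0
Car 7 crosses at step 2

2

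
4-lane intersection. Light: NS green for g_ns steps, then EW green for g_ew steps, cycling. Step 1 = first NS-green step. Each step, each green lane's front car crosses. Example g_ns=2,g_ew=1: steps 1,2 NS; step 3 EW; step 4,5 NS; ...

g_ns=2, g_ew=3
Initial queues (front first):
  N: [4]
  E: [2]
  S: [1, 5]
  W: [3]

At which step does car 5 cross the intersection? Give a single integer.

Step 1 [NS]: N:car4-GO,E:wait,S:car1-GO,W:wait | queues: N=0 E=1 S=1 W=1
Step 2 [NS]: N:empty,E:wait,S:car5-GO,W:wait | queues: N=0 E=1 S=0 W=1
Step 3 [EW]: N:wait,E:car2-GO,S:wait,W:car3-GO | queues: N=0 E=0 S=0 W=0
Car 5 crosses at step 2

2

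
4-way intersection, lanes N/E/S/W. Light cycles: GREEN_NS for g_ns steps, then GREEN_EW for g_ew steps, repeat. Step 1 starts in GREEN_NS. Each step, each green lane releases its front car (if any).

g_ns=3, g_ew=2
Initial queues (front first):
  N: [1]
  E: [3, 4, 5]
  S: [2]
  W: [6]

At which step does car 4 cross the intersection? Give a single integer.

Step 1 [NS]: N:car1-GO,E:wait,S:car2-GO,W:wait | queues: N=0 E=3 S=0 W=1
Step 2 [NS]: N:empty,E:wait,S:empty,W:wait | queues: N=0 E=3 S=0 W=1
Step 3 [NS]: N:empty,E:wait,S:empty,W:wait | queues: N=0 E=3 S=0 W=1
Step 4 [EW]: N:wait,E:car3-GO,S:wait,W:car6-GO | queues: N=0 E=2 S=0 W=0
Step 5 [EW]: N:wait,E:car4-GO,S:wait,W:empty | queues: N=0 E=1 S=0 W=0
Step 6 [NS]: N:empty,E:wait,S:empty,W:wait | queues: N=0 E=1 S=0 W=0
Step 7 [NS]: N:empty,E:wait,S:empty,W:wait | queues: N=0 E=1 S=0 W=0
Step 8 [NS]: N:empty,E:wait,S:empty,W:wait | queues: N=0 E=1 S=0 W=0
Step 9 [EW]: N:wait,E:car5-GO,S:wait,W:empty | queues: N=0 E=0 S=0 W=0
Car 4 crosses at step 5

5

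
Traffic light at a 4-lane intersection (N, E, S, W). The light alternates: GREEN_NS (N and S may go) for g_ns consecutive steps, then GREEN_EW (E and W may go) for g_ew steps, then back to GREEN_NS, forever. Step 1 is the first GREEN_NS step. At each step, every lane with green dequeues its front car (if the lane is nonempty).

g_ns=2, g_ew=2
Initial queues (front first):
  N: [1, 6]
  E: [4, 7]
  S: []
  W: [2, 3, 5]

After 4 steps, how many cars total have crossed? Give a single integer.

Step 1 [NS]: N:car1-GO,E:wait,S:empty,W:wait | queues: N=1 E=2 S=0 W=3
Step 2 [NS]: N:car6-GO,E:wait,S:empty,W:wait | queues: N=0 E=2 S=0 W=3
Step 3 [EW]: N:wait,E:car4-GO,S:wait,W:car2-GO | queues: N=0 E=1 S=0 W=2
Step 4 [EW]: N:wait,E:car7-GO,S:wait,W:car3-GO | queues: N=0 E=0 S=0 W=1
Cars crossed by step 4: 6

Answer: 6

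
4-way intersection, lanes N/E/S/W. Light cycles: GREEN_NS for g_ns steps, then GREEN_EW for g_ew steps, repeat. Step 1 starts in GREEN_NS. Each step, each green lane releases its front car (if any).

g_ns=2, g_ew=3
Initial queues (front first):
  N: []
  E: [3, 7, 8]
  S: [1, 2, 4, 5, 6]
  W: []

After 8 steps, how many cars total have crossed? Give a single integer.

Answer: 7

Derivation:
Step 1 [NS]: N:empty,E:wait,S:car1-GO,W:wait | queues: N=0 E=3 S=4 W=0
Step 2 [NS]: N:empty,E:wait,S:car2-GO,W:wait | queues: N=0 E=3 S=3 W=0
Step 3 [EW]: N:wait,E:car3-GO,S:wait,W:empty | queues: N=0 E=2 S=3 W=0
Step 4 [EW]: N:wait,E:car7-GO,S:wait,W:empty | queues: N=0 E=1 S=3 W=0
Step 5 [EW]: N:wait,E:car8-GO,S:wait,W:empty | queues: N=0 E=0 S=3 W=0
Step 6 [NS]: N:empty,E:wait,S:car4-GO,W:wait | queues: N=0 E=0 S=2 W=0
Step 7 [NS]: N:empty,E:wait,S:car5-GO,W:wait | queues: N=0 E=0 S=1 W=0
Step 8 [EW]: N:wait,E:empty,S:wait,W:empty | queues: N=0 E=0 S=1 W=0
Cars crossed by step 8: 7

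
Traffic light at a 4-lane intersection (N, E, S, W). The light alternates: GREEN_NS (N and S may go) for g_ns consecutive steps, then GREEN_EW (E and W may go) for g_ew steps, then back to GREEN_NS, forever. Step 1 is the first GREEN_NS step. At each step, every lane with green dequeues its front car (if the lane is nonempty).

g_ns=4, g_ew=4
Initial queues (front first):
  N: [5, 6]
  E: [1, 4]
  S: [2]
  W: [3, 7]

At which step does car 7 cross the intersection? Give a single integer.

Step 1 [NS]: N:car5-GO,E:wait,S:car2-GO,W:wait | queues: N=1 E=2 S=0 W=2
Step 2 [NS]: N:car6-GO,E:wait,S:empty,W:wait | queues: N=0 E=2 S=0 W=2
Step 3 [NS]: N:empty,E:wait,S:empty,W:wait | queues: N=0 E=2 S=0 W=2
Step 4 [NS]: N:empty,E:wait,S:empty,W:wait | queues: N=0 E=2 S=0 W=2
Step 5 [EW]: N:wait,E:car1-GO,S:wait,W:car3-GO | queues: N=0 E=1 S=0 W=1
Step 6 [EW]: N:wait,E:car4-GO,S:wait,W:car7-GO | queues: N=0 E=0 S=0 W=0
Car 7 crosses at step 6

6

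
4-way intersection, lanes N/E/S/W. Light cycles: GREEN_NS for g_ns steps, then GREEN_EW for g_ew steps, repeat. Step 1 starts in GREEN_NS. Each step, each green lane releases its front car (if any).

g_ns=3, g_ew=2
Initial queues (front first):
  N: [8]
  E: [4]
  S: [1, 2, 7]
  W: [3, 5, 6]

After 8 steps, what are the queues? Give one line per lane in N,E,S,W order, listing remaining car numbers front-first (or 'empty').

Step 1 [NS]: N:car8-GO,E:wait,S:car1-GO,W:wait | queues: N=0 E=1 S=2 W=3
Step 2 [NS]: N:empty,E:wait,S:car2-GO,W:wait | queues: N=0 E=1 S=1 W=3
Step 3 [NS]: N:empty,E:wait,S:car7-GO,W:wait | queues: N=0 E=1 S=0 W=3
Step 4 [EW]: N:wait,E:car4-GO,S:wait,W:car3-GO | queues: N=0 E=0 S=0 W=2
Step 5 [EW]: N:wait,E:empty,S:wait,W:car5-GO | queues: N=0 E=0 S=0 W=1
Step 6 [NS]: N:empty,E:wait,S:empty,W:wait | queues: N=0 E=0 S=0 W=1
Step 7 [NS]: N:empty,E:wait,S:empty,W:wait | queues: N=0 E=0 S=0 W=1
Step 8 [NS]: N:empty,E:wait,S:empty,W:wait | queues: N=0 E=0 S=0 W=1

N: empty
E: empty
S: empty
W: 6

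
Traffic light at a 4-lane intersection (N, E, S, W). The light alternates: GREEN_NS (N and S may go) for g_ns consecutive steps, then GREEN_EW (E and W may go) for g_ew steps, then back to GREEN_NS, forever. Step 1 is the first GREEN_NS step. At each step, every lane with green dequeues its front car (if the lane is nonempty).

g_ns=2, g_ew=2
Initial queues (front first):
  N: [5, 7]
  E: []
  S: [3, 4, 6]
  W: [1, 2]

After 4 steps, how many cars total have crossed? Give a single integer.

Step 1 [NS]: N:car5-GO,E:wait,S:car3-GO,W:wait | queues: N=1 E=0 S=2 W=2
Step 2 [NS]: N:car7-GO,E:wait,S:car4-GO,W:wait | queues: N=0 E=0 S=1 W=2
Step 3 [EW]: N:wait,E:empty,S:wait,W:car1-GO | queues: N=0 E=0 S=1 W=1
Step 4 [EW]: N:wait,E:empty,S:wait,W:car2-GO | queues: N=0 E=0 S=1 W=0
Cars crossed by step 4: 6

Answer: 6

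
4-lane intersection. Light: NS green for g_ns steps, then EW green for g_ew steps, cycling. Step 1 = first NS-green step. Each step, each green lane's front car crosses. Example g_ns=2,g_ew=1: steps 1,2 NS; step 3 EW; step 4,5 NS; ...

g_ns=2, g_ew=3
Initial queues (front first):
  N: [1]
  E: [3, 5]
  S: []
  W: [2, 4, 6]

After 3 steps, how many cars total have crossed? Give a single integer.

Step 1 [NS]: N:car1-GO,E:wait,S:empty,W:wait | queues: N=0 E=2 S=0 W=3
Step 2 [NS]: N:empty,E:wait,S:empty,W:wait | queues: N=0 E=2 S=0 W=3
Step 3 [EW]: N:wait,E:car3-GO,S:wait,W:car2-GO | queues: N=0 E=1 S=0 W=2
Cars crossed by step 3: 3

Answer: 3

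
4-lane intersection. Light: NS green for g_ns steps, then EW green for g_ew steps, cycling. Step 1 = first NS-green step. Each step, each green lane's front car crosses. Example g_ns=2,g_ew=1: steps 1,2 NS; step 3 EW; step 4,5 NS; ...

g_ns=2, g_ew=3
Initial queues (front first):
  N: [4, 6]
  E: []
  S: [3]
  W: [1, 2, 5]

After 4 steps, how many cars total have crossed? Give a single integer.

Step 1 [NS]: N:car4-GO,E:wait,S:car3-GO,W:wait | queues: N=1 E=0 S=0 W=3
Step 2 [NS]: N:car6-GO,E:wait,S:empty,W:wait | queues: N=0 E=0 S=0 W=3
Step 3 [EW]: N:wait,E:empty,S:wait,W:car1-GO | queues: N=0 E=0 S=0 W=2
Step 4 [EW]: N:wait,E:empty,S:wait,W:car2-GO | queues: N=0 E=0 S=0 W=1
Cars crossed by step 4: 5

Answer: 5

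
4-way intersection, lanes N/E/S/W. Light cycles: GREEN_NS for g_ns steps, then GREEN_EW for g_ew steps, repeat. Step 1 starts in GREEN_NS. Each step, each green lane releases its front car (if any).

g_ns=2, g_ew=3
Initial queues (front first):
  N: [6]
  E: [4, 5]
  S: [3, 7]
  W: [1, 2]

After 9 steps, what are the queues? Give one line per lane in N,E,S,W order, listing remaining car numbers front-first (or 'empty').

Step 1 [NS]: N:car6-GO,E:wait,S:car3-GO,W:wait | queues: N=0 E=2 S=1 W=2
Step 2 [NS]: N:empty,E:wait,S:car7-GO,W:wait | queues: N=0 E=2 S=0 W=2
Step 3 [EW]: N:wait,E:car4-GO,S:wait,W:car1-GO | queues: N=0 E=1 S=0 W=1
Step 4 [EW]: N:wait,E:car5-GO,S:wait,W:car2-GO | queues: N=0 E=0 S=0 W=0

N: empty
E: empty
S: empty
W: empty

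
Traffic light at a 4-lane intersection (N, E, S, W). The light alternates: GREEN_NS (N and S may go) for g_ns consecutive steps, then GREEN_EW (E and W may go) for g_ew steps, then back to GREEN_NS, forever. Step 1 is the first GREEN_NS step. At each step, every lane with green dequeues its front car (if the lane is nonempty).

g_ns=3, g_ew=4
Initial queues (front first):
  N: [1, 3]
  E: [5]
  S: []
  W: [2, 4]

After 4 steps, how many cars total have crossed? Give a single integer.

Step 1 [NS]: N:car1-GO,E:wait,S:empty,W:wait | queues: N=1 E=1 S=0 W=2
Step 2 [NS]: N:car3-GO,E:wait,S:empty,W:wait | queues: N=0 E=1 S=0 W=2
Step 3 [NS]: N:empty,E:wait,S:empty,W:wait | queues: N=0 E=1 S=0 W=2
Step 4 [EW]: N:wait,E:car5-GO,S:wait,W:car2-GO | queues: N=0 E=0 S=0 W=1
Cars crossed by step 4: 4

Answer: 4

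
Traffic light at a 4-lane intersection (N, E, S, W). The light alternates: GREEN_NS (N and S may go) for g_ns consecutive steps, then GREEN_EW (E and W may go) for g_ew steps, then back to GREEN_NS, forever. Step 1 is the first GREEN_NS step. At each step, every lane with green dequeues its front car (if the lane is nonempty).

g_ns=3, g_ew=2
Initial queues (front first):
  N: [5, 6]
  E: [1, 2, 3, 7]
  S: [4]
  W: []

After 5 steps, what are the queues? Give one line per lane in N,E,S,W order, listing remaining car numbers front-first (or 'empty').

Step 1 [NS]: N:car5-GO,E:wait,S:car4-GO,W:wait | queues: N=1 E=4 S=0 W=0
Step 2 [NS]: N:car6-GO,E:wait,S:empty,W:wait | queues: N=0 E=4 S=0 W=0
Step 3 [NS]: N:empty,E:wait,S:empty,W:wait | queues: N=0 E=4 S=0 W=0
Step 4 [EW]: N:wait,E:car1-GO,S:wait,W:empty | queues: N=0 E=3 S=0 W=0
Step 5 [EW]: N:wait,E:car2-GO,S:wait,W:empty | queues: N=0 E=2 S=0 W=0

N: empty
E: 3 7
S: empty
W: empty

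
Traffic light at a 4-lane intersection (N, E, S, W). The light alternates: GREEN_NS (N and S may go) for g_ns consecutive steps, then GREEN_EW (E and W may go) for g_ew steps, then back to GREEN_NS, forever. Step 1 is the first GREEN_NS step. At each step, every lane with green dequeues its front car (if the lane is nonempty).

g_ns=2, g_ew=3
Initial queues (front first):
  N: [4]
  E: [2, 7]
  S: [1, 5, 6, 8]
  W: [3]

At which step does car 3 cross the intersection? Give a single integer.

Step 1 [NS]: N:car4-GO,E:wait,S:car1-GO,W:wait | queues: N=0 E=2 S=3 W=1
Step 2 [NS]: N:empty,E:wait,S:car5-GO,W:wait | queues: N=0 E=2 S=2 W=1
Step 3 [EW]: N:wait,E:car2-GO,S:wait,W:car3-GO | queues: N=0 E=1 S=2 W=0
Step 4 [EW]: N:wait,E:car7-GO,S:wait,W:empty | queues: N=0 E=0 S=2 W=0
Step 5 [EW]: N:wait,E:empty,S:wait,W:empty | queues: N=0 E=0 S=2 W=0
Step 6 [NS]: N:empty,E:wait,S:car6-GO,W:wait | queues: N=0 E=0 S=1 W=0
Step 7 [NS]: N:empty,E:wait,S:car8-GO,W:wait | queues: N=0 E=0 S=0 W=0
Car 3 crosses at step 3

3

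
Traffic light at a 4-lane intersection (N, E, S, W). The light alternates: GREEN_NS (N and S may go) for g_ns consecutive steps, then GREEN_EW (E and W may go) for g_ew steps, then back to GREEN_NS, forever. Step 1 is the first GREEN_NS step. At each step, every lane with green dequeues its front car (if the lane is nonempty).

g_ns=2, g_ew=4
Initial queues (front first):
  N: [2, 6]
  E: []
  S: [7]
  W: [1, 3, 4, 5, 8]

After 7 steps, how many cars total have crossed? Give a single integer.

Answer: 7

Derivation:
Step 1 [NS]: N:car2-GO,E:wait,S:car7-GO,W:wait | queues: N=1 E=0 S=0 W=5
Step 2 [NS]: N:car6-GO,E:wait,S:empty,W:wait | queues: N=0 E=0 S=0 W=5
Step 3 [EW]: N:wait,E:empty,S:wait,W:car1-GO | queues: N=0 E=0 S=0 W=4
Step 4 [EW]: N:wait,E:empty,S:wait,W:car3-GO | queues: N=0 E=0 S=0 W=3
Step 5 [EW]: N:wait,E:empty,S:wait,W:car4-GO | queues: N=0 E=0 S=0 W=2
Step 6 [EW]: N:wait,E:empty,S:wait,W:car5-GO | queues: N=0 E=0 S=0 W=1
Step 7 [NS]: N:empty,E:wait,S:empty,W:wait | queues: N=0 E=0 S=0 W=1
Cars crossed by step 7: 7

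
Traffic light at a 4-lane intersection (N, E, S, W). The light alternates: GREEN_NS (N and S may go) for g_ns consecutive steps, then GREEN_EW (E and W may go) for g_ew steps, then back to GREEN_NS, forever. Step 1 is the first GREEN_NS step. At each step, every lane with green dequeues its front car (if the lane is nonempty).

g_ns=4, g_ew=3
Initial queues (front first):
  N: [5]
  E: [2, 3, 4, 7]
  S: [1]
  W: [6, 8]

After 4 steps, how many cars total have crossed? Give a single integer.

Answer: 2

Derivation:
Step 1 [NS]: N:car5-GO,E:wait,S:car1-GO,W:wait | queues: N=0 E=4 S=0 W=2
Step 2 [NS]: N:empty,E:wait,S:empty,W:wait | queues: N=0 E=4 S=0 W=2
Step 3 [NS]: N:empty,E:wait,S:empty,W:wait | queues: N=0 E=4 S=0 W=2
Step 4 [NS]: N:empty,E:wait,S:empty,W:wait | queues: N=0 E=4 S=0 W=2
Cars crossed by step 4: 2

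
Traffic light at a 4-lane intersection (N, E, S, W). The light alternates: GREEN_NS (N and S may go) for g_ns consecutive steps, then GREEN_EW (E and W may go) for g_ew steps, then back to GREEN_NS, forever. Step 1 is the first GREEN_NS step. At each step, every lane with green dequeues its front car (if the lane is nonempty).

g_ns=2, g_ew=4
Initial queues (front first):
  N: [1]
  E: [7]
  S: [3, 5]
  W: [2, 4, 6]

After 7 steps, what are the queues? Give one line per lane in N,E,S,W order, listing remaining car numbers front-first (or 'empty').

Step 1 [NS]: N:car1-GO,E:wait,S:car3-GO,W:wait | queues: N=0 E=1 S=1 W=3
Step 2 [NS]: N:empty,E:wait,S:car5-GO,W:wait | queues: N=0 E=1 S=0 W=3
Step 3 [EW]: N:wait,E:car7-GO,S:wait,W:car2-GO | queues: N=0 E=0 S=0 W=2
Step 4 [EW]: N:wait,E:empty,S:wait,W:car4-GO | queues: N=0 E=0 S=0 W=1
Step 5 [EW]: N:wait,E:empty,S:wait,W:car6-GO | queues: N=0 E=0 S=0 W=0

N: empty
E: empty
S: empty
W: empty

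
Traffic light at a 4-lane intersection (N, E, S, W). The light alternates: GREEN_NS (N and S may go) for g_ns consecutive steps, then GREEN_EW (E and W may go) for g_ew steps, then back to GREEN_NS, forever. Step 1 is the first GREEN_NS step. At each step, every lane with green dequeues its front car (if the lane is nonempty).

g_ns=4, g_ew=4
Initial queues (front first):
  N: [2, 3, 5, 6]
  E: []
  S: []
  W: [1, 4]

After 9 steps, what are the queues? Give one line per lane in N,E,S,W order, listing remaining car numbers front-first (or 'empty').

Step 1 [NS]: N:car2-GO,E:wait,S:empty,W:wait | queues: N=3 E=0 S=0 W=2
Step 2 [NS]: N:car3-GO,E:wait,S:empty,W:wait | queues: N=2 E=0 S=0 W=2
Step 3 [NS]: N:car5-GO,E:wait,S:empty,W:wait | queues: N=1 E=0 S=0 W=2
Step 4 [NS]: N:car6-GO,E:wait,S:empty,W:wait | queues: N=0 E=0 S=0 W=2
Step 5 [EW]: N:wait,E:empty,S:wait,W:car1-GO | queues: N=0 E=0 S=0 W=1
Step 6 [EW]: N:wait,E:empty,S:wait,W:car4-GO | queues: N=0 E=0 S=0 W=0

N: empty
E: empty
S: empty
W: empty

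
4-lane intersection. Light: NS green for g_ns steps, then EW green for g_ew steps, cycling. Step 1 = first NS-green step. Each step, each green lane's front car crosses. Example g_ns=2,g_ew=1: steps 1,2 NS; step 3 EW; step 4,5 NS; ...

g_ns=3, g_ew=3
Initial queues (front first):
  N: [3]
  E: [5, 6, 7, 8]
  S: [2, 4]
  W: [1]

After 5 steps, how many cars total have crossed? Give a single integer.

Answer: 6

Derivation:
Step 1 [NS]: N:car3-GO,E:wait,S:car2-GO,W:wait | queues: N=0 E=4 S=1 W=1
Step 2 [NS]: N:empty,E:wait,S:car4-GO,W:wait | queues: N=0 E=4 S=0 W=1
Step 3 [NS]: N:empty,E:wait,S:empty,W:wait | queues: N=0 E=4 S=0 W=1
Step 4 [EW]: N:wait,E:car5-GO,S:wait,W:car1-GO | queues: N=0 E=3 S=0 W=0
Step 5 [EW]: N:wait,E:car6-GO,S:wait,W:empty | queues: N=0 E=2 S=0 W=0
Cars crossed by step 5: 6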